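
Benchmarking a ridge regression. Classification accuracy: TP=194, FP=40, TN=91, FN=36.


Accuracy = (TP+TN)/(TP+TN+FP+FN)
= (194+91)/(361)
= 285/361 = 78.95%

78.95%


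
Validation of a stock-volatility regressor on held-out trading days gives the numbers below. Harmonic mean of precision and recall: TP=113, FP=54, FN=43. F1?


Precision = 113/167 = 0.6766
Recall = 113/156 = 0.7244
F1 = 2·P·R/(P+R) = 2·TP/(2·TP+FP+FN) = 226/(226+54+43) = 226/323 = 0.6997

0.6997


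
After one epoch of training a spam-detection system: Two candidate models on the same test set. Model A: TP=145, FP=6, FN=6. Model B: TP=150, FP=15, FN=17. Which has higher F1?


Model A: P=145/151=0.9603, R=145/151=0.9603, F1=2PR/(P+R)=2TP/(2TP+FP+FN)=290/302=0.9603
Model B: P=150/165=0.9091, R=150/167=0.8982, F1=2PR/(P+R)=2TP/(2TP+FP+FN)=300/332=0.9036
0.9603 > 0.9036 → Model A

Model A


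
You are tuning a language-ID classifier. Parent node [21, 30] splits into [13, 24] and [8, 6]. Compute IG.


Parent = [21, 30], H_parent = 0.9774
H_left = 0.9353 (n=37), H_right = 0.9852 (n=14)
H_children = (37/51)·0.9353 + (14/51)·0.9852 = 0.949
IG = 0.9774 - 0.949 = 0.0284

0.0284


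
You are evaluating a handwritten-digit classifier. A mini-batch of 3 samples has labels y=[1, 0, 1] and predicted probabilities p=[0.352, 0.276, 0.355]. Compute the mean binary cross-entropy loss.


L[0] = -ln(0.352) = 1.0441
L[1] = -ln(1-0.276) = -ln(0.724) = 0.323
L[2] = -ln(0.355) = 1.0356
mean = (1.0441 + 0.323 + 1.0356)/3 = 0.8009

0.8009


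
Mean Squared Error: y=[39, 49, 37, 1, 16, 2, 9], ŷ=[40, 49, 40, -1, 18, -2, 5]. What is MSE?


Squared errors: (39-40)²=1, (49-49)²=0, (37-40)²=9, (1+ 1)²=4, (16-18)²=4, (2+ 2)²=16, (9-5)²=16
Sum = 50
MSE = 50/7 = 50/7

50/7


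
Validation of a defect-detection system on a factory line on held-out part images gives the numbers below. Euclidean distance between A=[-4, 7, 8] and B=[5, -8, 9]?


d = √((-4-5)² + (7+ 8)² + (8-9)²)
  = √(81 + 225 + 1)
  = √307 = 17.5214

17.5214


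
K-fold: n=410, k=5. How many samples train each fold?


Fold size = 410/5 = 82
Training per fold = 410 - 82 = 328

328


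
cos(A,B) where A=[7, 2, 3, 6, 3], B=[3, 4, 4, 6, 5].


A·B = 7·3 + 2·4 + 3·4 + 6·6 + 3·5 = 92
‖A‖ = √107 = 10.3441, ‖B‖ = √102 = 10.0995
cos = 92/(√107·√102) = 92/√10914 = 0.8806

0.8806


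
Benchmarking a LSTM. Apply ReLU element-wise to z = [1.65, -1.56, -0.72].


ReLU(1.65) = max(0, 1.65) = 1.65
ReLU(-1.56) = max(0, -1.56) = 0.0
ReLU(-0.72) = max(0, -0.72) = 0.0
result = [1.65, 0.0, 0.0]

[1.65, 0.0, 0.0]


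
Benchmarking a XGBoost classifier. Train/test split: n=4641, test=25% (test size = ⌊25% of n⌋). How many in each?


Test = ⌊4641·25/100⌋ = 1160
Train = 4641 - 1160 = 3481

Train: 3481, Test: 1160


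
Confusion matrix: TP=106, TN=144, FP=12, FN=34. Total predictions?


Total = TP + TN + FP + FN
= 106 + 144 + 12 + 34
= 296
(Predicted positive: 118, predicted negative: 178)

296


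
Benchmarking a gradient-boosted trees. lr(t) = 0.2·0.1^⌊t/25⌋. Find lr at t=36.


n_drops = ⌊36/25⌋ = 1
lr = 0.2·0.1^1 = 0.2·0.1 = 0.02

0.02


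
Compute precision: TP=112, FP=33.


Precision = TP/(TP+FP)
= 112/(112+33)
= 112/145 = 77.24%

77.24%


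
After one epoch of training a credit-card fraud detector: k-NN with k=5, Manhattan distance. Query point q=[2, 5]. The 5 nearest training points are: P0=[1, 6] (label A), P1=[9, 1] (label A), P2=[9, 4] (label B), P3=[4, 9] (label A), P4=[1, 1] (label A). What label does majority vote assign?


d(q,P0) = 2  (label A)
d(q,P1) = 11  (label A)
d(q,P2) = 8  (label B)
d(q,P3) = 6  (label A)
d(q,P4) = 5  (label A)
Votes: A=4, B=1
Majority → A

A


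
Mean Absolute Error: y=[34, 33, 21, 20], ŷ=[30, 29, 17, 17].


Absolute errors: |34-30|=4, |33-29|=4, |21-17|=4, |20-17|=3
Sum = 15
MAE = 15/4 = 15/4

15/4


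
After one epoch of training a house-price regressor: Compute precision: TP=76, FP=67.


Precision = TP/(TP+FP)
= 76/(76+67)
= 76/143 = 53.15%

53.15%


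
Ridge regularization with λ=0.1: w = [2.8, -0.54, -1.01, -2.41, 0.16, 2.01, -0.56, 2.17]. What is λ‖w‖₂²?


‖w‖₂² = (2.8)² + (-0.54)² + (-1.01)² + (-2.41)² + (0.16)² + (2.01)² + (-0.56)² + (2.17)²
     = 7.84 + 0.2916 + 1.0201 + 5.8081 + 0.0256 + 4.0401 + 0.3136 + 4.7089
     = 24.048
λ·‖w‖₂² = 0.1·24.048 = 2.4048

2.4048


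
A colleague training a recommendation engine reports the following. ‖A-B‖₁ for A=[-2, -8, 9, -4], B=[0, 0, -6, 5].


d = |-2-0| + |-8-0| + |9+ 6| + |-4-5|
  = 2 + 8 + 15 + 9
  = 34

34


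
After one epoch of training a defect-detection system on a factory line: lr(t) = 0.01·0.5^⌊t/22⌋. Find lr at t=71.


n_drops = ⌊71/22⌋ = 3
lr = 0.01·0.5^3 = 0.01·0.125 = 0.00125

0.00125


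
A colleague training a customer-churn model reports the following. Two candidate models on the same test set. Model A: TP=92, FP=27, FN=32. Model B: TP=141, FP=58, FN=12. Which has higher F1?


Model A: P=92/119=0.7731, R=92/124=0.7419, F1=2PR/(P+R)=2TP/(2TP+FP+FN)=184/243=0.7572
Model B: P=141/199=0.7085, R=141/153=0.9216, F1=2PR/(P+R)=2TP/(2TP+FP+FN)=282/352=0.8011
0.7572 < 0.8011 → Model B

Model B


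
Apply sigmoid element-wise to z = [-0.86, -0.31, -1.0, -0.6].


σ(-0.86) = 1/(1+e^0.86) = 0.2973
σ(-0.31) = 1/(1+e^0.31) = 0.4231
σ(-1.0) = 1/(1+e^1.0) = 0.2689
σ(-0.6) = 1/(1+e^0.6) = 0.3543
result = [0.2973, 0.4231, 0.2689, 0.3543]

[0.2973, 0.4231, 0.2689, 0.3543]


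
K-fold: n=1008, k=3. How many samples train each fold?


Fold size = 1008/3 = 336
Training per fold = 1008 - 336 = 672

672


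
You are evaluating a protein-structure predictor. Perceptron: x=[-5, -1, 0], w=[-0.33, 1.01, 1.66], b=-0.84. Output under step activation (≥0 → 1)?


z = (-5)·(-0.33) + (-1)·(1.01) + (0)·(1.66) - 0.84
  = -0.2
step(z) = 0 (z<0)

0


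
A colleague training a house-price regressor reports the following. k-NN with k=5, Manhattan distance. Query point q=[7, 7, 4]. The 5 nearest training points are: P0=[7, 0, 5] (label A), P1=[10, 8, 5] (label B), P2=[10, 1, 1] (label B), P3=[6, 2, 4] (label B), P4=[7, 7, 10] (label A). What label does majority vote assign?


d(q,P0) = 8  (label A)
d(q,P1) = 5  (label B)
d(q,P2) = 12  (label B)
d(q,P3) = 6  (label B)
d(q,P4) = 6  (label A)
Votes: A=2, B=3
Majority → B

B


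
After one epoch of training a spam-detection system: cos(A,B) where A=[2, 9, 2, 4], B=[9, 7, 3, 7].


A·B = 2·9 + 9·7 + 2·3 + 4·7 = 115
‖A‖ = √105 = 10.247, ‖B‖ = √188 = 13.7113
cos = 115/(√105·√188) = 115/√19740 = 0.8185

0.8185


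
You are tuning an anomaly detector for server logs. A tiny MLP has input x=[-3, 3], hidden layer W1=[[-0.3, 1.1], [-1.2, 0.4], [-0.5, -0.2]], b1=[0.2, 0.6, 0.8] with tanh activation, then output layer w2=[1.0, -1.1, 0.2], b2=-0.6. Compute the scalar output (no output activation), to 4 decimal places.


z1[0] = (-0.3)·(-3) + (1.1)·(3) + 0.2 = 4.4
z1[1] = (-1.2)·(-3) + (0.4)·(3) + 0.6 = 5.4
z1[2] = (-0.5)·(-3) + (-0.2)·(3) + 0.8 = 1.7
h = tanh(z1) = [0.9997, 1.0, 0.9354]
output = (1.0)·(0.9997) + (-1.1)·(1.0) + (0.2)·(0.9354) - 0.6 = -0.5132

-0.5132


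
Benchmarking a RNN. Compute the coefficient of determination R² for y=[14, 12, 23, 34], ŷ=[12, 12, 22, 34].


ȳ = 20.75
SS_res = Σ(y-ŷ)² = 5
SS_tot = Σ(y-ȳ)² = 302.75
R² = 1 - SS_res/SS_tot = 1 - 0.0165 = 0.9835

0.9835


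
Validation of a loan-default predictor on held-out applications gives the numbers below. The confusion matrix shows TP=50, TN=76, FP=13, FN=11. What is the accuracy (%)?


Accuracy = (TP+TN)/(TP+TN+FP+FN)
= (50+76)/(150)
= 126/150 = 84.0%

84.0%


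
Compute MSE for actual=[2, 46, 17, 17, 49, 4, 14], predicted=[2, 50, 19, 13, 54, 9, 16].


Squared errors: (2-2)²=0, (46-50)²=16, (17-19)²=4, (17-13)²=16, (49-54)²=25, (4-9)²=25, (14-16)²=4
Sum = 90
MSE = 90/7 = 90/7

90/7


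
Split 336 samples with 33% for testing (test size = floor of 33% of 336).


Test = ⌊336·33/100⌋ = 110
Train = 336 - 110 = 226

Train: 226, Test: 110


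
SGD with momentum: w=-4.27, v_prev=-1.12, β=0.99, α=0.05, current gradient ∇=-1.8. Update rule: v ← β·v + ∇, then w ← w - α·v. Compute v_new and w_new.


v_new = 0.99·-1.12 - 1.8 = -1.1088 - 1.8 = -2.9088
w_new = -4.27 - 0.05·-2.9088 = -4.27 + 0.14544 = -4.12456

v_new=-2.9088, w_new=-4.12456


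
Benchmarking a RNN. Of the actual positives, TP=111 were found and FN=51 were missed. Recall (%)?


Recall = TP/(TP+FN)
= 111/(111+51)
= 111/162 = 68.52%

68.52%


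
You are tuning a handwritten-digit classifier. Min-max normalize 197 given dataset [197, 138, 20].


min=20, max=197
(197-20)/(197-20) = 177/177 = 1.0

1.0


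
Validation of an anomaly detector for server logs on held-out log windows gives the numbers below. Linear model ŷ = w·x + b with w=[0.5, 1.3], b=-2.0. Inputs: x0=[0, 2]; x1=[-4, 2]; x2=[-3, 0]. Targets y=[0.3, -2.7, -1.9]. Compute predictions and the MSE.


ŷ0 = (0.5)·(0) + (1.3)·(2) - 2.0 = 0.6
ŷ1 = (0.5)·(-4) + (1.3)·(2) - 2.0 = -1.4
ŷ2 = (0.5)·(-3) + (1.3)·(0) - 2.0 = -3.5
errors² = [0.09, 1.69, 2.56]
MSE = 4.3400/3 = 1.4467

1.4467


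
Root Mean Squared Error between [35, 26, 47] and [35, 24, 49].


MSE = 8/3 = 2.6667
RMSE = √(8/3) = 1.633

1.633


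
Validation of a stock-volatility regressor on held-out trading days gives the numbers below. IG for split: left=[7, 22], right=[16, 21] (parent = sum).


Parent = [23, 43], H_parent = 0.9327
H_left = 0.7973 (n=29), H_right = 0.9868 (n=37)
H_children = (29/66)·0.7973 + (37/66)·0.9868 = 0.9035
IG = 0.9327 - 0.9035 = 0.0292

0.0292


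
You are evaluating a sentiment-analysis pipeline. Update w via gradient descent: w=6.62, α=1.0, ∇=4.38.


w_new = w - α·∇
= 6.62 - 1.0·4.38
= 6.62 - 4.38
= 2.24

2.24


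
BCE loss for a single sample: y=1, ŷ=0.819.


BCE = -[y·ln(p) + (1-y)·ln(1-p)]
= -1·ln(0.819) - 0
= -ln(0.819) = 0.1997

0.1997


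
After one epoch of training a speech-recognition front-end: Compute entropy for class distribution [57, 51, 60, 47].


Probabilities: [57/215, 51/215, 60/215, 47/215] ≈ [0.2651, 0.2372, 0.2791, 0.2186]
H = -((57/215)·log₂(57/215) + (51/215)·log₂(51/215) + (60/215)·log₂(60/215) + (47/215)·log₂(47/215))
  = 1.9936 bits

1.9936 bits


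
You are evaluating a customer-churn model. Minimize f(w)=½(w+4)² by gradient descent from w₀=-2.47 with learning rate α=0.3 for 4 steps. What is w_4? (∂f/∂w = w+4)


step 1: grad = -2.47+4 = 1.53; w = -2.47 - 0.3·(1.53) = -2.929
step 2: grad = -2.929+4 = 1.071; w = -2.929 - 0.3·(1.071) = -3.2503
step 3: grad = -3.2503+4 = 0.7497; w = -3.2503 - 0.3·(0.7497) = -3.47521
step 4: grad = -3.47521+4 = 0.52479; w = -3.47521 - 0.3·(0.52479) = -3.632647

-3.632647


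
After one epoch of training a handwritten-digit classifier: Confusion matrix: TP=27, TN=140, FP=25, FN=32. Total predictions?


Total = TP + TN + FP + FN
= 27 + 140 + 25 + 32
= 224
(Predicted positive: 52, predicted negative: 172)

224


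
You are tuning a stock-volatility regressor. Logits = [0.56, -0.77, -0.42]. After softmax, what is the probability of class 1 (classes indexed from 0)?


Exponentials: e^0.56=1.7507, e^-0.77=0.463, e^-0.42=0.657
Sum = 2.8707
Softmax = [0.6098, 0.1613, 0.2289]
p[1] = 0.463/2.8707 = 0.1613

0.1613


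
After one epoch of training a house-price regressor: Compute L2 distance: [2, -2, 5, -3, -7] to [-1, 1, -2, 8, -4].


d = √((2+ 1)² + (-2-1)² + (5+ 2)² + (-3-8)² + (-7+ 4)²)
  = √(9 + 9 + 49 + 121 + 9)
  = √197 = 14.0357

14.0357


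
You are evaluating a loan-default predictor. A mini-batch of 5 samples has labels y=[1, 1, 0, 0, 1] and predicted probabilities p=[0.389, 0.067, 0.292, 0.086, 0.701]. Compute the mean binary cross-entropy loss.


L[0] = -ln(0.389) = 0.9442
L[1] = -ln(0.067) = 2.7031
L[2] = -ln(1-0.292) = -ln(0.708) = 0.3453
L[3] = -ln(1-0.086) = -ln(0.914) = 0.0899
L[4] = -ln(0.701) = 0.3552
mean = (0.9442 + 2.7031 + 0.3453 + 0.0899 + 0.3552)/5 = 0.8875

0.8875


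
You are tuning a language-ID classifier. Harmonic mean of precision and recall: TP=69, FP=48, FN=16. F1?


Precision = 69/117 = 0.5897
Recall = 69/85 = 0.8118
F1 = 2·P·R/(P+R) = 2·TP/(2·TP+FP+FN) = 138/(138+48+16) = 138/202 = 0.6832

0.6832


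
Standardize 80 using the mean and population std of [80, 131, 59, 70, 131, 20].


μ = 81.8333, σ = 39.4183
z = (80 - 81.8333)/39.4183 = -0.0465

-0.0465


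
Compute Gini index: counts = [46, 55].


Probabilities: [46/101, 55/101] ≈ [0.4554, 0.5446]
Σpᵢ² = (2116 + 3025)/101² = 5141/10201
Gini = 1 - Σpᵢ² = 1 - 5141/10201 = 0.496

0.496


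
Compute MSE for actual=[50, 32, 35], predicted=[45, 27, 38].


Squared errors: (50-45)²=25, (32-27)²=25, (35-38)²=9
Sum = 59
MSE = 59/3 = 59/3

59/3


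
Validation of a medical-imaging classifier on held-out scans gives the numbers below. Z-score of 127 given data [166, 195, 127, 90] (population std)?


μ = 144.5, σ = 39.6516
z = (127 - 144.5)/39.6516 = -0.4413

-0.4413


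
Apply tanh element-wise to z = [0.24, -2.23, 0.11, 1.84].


tanh(0.24) = 0.2355
tanh(-2.23) = -0.9771
tanh(0.11) = 0.1096
tanh(1.84) = 0.9508
result = [0.2355, -0.9771, 0.1096, 0.9508]

[0.2355, -0.9771, 0.1096, 0.9508]


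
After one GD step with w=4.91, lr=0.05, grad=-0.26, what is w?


w_new = w - α·∇
= 4.91 - 0.05·-0.26
= 4.91 + 0.013
= 4.923

4.923


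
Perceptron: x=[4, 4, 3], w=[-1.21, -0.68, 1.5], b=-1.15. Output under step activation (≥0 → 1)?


z = (4)·(-1.21) + (4)·(-0.68) + (3)·(1.5) - 1.15
  = -4.21
step(z) = 0 (z<0)

0


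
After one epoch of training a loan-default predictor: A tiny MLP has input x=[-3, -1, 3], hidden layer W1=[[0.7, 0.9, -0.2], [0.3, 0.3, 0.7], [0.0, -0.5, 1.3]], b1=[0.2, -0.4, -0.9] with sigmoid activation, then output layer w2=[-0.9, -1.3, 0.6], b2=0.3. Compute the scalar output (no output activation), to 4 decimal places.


z1[0] = (0.7)·(-3) + (0.9)·(-1) + (-0.2)·(3) + 0.2 = -3.4
z1[1] = (0.3)·(-3) + (0.3)·(-1) + (0.7)·(3) - 0.4 = 0.5
z1[2] = (0.0)·(-3) + (-0.5)·(-1) + (1.3)·(3) - 0.9 = 3.5
h = sigmoid(z1) = [0.0323, 0.6225, 0.9707]
output = (-0.9)·(0.0323) + (-1.3)·(0.6225) + (0.6)·(0.9707) + 0.3 = 0.0441

0.0441


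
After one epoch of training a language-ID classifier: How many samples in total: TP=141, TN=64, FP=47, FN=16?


Total = TP + TN + FP + FN
= 141 + 64 + 47 + 16
= 268
(Predicted positive: 188, predicted negative: 80)

268


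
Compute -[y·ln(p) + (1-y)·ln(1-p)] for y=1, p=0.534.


BCE = -[y·ln(p) + (1-y)·ln(1-p)]
= -1·ln(0.534) - 0
= -ln(0.534) = 0.6274

0.6274


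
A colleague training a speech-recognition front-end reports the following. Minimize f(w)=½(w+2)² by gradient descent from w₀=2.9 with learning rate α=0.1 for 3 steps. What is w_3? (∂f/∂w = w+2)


step 1: grad = 2.9+2 = 4.9; w = 2.9 - 0.1·(4.9) = 2.41
step 2: grad = 2.41+2 = 4.41; w = 2.41 - 0.1·(4.41) = 1.969
step 3: grad = 1.969+2 = 3.969; w = 1.969 - 0.1·(3.969) = 1.5721

1.5721


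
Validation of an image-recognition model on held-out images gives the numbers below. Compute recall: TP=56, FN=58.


Recall = TP/(TP+FN)
= 56/(56+58)
= 56/114 = 49.12%

49.12%


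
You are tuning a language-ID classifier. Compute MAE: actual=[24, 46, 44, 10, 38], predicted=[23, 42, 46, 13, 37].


Absolute errors: |24-23|=1, |46-42|=4, |44-46|=2, |10-13|=3, |38-37|=1
Sum = 11
MAE = 11/5 = 11/5

11/5


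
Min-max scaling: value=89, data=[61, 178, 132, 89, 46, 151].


min=46, max=178
(89-46)/(178-46) = 43/132 = 0.3258

0.3258


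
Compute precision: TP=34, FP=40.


Precision = TP/(TP+FP)
= 34/(34+40)
= 34/74 = 45.95%

45.95%


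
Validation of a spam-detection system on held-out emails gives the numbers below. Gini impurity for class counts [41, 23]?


Probabilities: [41/64, 23/64] ≈ [0.6406, 0.3594]
Σpᵢ² = (1681 + 529)/64² = 2210/4096
Gini = 1 - Σpᵢ² = 1 - 2210/4096 = 0.4604

0.4604


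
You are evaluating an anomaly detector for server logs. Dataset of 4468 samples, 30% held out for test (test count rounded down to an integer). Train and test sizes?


Test = ⌊4468·30/100⌋ = 1340
Train = 4468 - 1340 = 3128

Train: 3128, Test: 1340


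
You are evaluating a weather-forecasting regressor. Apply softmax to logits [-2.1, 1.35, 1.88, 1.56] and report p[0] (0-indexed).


Exponentials: e^-2.1=0.1225, e^1.35=3.8574, e^1.88=6.5535, e^1.56=4.7588
Sum = 15.2922
Softmax = [0.008, 0.2522, 0.4286, 0.3112]
p[0] = 0.1225/15.2922 = 0.008

0.008


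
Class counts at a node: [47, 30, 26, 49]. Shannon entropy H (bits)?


Probabilities: [47/152, 30/152, 26/152, 49/152] ≈ [0.3092, 0.1974, 0.1711, 0.3224]
H = -((47/152)·log₂(47/152) + (30/152)·log₂(30/152) + (26/152)·log₂(26/152) + (49/152)·log₂(49/152))
  = 1.9479 bits

1.9479 bits


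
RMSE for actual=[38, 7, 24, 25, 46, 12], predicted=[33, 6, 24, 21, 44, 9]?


MSE = 55/6 = 9.1667
RMSE = √(55/6) = 3.0277

3.0277


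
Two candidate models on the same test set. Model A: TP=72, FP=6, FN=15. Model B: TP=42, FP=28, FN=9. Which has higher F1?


Model A: P=72/78=0.9231, R=72/87=0.8276, F1=2PR/(P+R)=2TP/(2TP+FP+FN)=144/165=0.8727
Model B: P=42/70=0.6, R=42/51=0.8235, F1=2PR/(P+R)=2TP/(2TP+FP+FN)=84/121=0.6942
0.8727 > 0.6942 → Model A

Model A


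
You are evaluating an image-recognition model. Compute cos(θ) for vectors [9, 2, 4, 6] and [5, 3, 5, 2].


A·B = 9·5 + 2·3 + 4·5 + 6·2 = 83
‖A‖ = √137 = 11.7047, ‖B‖ = √63 = 7.9373
cos = 83/(√137·√63) = 83/√8631 = 0.8934

0.8934


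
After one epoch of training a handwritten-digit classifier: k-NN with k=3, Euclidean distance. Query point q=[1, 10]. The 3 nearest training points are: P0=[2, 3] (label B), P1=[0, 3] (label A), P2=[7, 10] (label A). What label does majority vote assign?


d(q,P0) = 7.0711  (label B)
d(q,P1) = 7.0711  (label A)
d(q,P2) = 6.0  (label A)
Votes: A=2, B=1
Majority → A

A


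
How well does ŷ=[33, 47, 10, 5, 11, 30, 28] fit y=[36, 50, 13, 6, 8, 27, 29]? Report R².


ȳ = 24.1429
SS_res = Σ(y-ŷ)² = 47
SS_tot = Σ(y-ȳ)² = 1554.86
R² = 1 - SS_res/SS_tot = 1 - 0.0302 = 0.9698

0.9698


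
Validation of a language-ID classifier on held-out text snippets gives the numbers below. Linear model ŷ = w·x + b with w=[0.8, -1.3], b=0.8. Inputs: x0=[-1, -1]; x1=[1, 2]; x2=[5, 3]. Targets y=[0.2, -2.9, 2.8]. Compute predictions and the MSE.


ŷ0 = (0.8)·(-1) + (-1.3)·(-1) + 0.8 = 1.3
ŷ1 = (0.8)·(1) + (-1.3)·(2) + 0.8 = -1.0
ŷ2 = (0.8)·(5) + (-1.3)·(3) + 0.8 = 0.9
errors² = [1.21, 3.61, 3.61]
MSE = 8.4300/3 = 2.81

2.81


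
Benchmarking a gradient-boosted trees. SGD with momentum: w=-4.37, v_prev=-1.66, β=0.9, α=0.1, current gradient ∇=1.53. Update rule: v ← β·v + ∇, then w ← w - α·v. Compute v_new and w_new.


v_new = 0.9·-1.66 + 1.53 = -1.494 + 1.53 = 0.036
w_new = -4.37 - 0.1·0.036 = -4.37 - 0.0036 = -4.3736

v_new=0.036, w_new=-4.3736


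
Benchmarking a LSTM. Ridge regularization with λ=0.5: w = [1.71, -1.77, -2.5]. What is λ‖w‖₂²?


‖w‖₂² = (1.71)² + (-1.77)² + (-2.5)²
     = 2.9241 + 3.1329 + 6.25
     = 12.307
λ·‖w‖₂² = 0.5·12.307 = 6.1535

6.1535


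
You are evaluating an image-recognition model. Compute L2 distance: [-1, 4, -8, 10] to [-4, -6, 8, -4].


d = √((-1+ 4)² + (4+ 6)² + (-8-8)² + (10+ 4)²)
  = √(9 + 100 + 256 + 196)
  = √561 = 23.6854

23.6854


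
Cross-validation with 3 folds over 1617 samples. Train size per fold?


Fold size = 1617/3 = 539
Training per fold = 1617 - 539 = 1078

1078


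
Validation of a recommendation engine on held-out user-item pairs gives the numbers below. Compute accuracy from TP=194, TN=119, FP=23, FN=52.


Accuracy = (TP+TN)/(TP+TN+FP+FN)
= (194+119)/(388)
= 313/388 = 80.67%

80.67%


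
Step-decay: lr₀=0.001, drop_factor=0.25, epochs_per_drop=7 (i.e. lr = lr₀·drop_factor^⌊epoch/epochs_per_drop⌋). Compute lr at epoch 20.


n_drops = ⌊20/7⌋ = 2
lr = 0.001·0.25^2 = 0.001·0.0625 = 0.0000625

0.0000625


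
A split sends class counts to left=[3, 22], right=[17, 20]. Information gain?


Parent = [20, 42], H_parent = 0.9072
H_left = 0.5294 (n=25), H_right = 0.9953 (n=37)
H_children = (25/62)·0.5294 + (37/62)·0.9953 = 0.8074
IG = 0.9072 - 0.8074 = 0.0998

0.0998


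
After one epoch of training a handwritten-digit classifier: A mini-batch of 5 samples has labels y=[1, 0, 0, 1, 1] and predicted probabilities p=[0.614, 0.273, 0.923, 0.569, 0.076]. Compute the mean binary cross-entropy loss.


L[0] = -ln(0.614) = 0.4878
L[1] = -ln(1-0.273) = -ln(0.727) = 0.3188
L[2] = -ln(1-0.923) = -ln(0.077) = 2.5639
L[3] = -ln(0.569) = 0.5639
L[4] = -ln(0.076) = 2.577
mean = (0.4878 + 0.3188 + 2.5639 + 0.5639 + 2.577)/5 = 1.3023

1.3023


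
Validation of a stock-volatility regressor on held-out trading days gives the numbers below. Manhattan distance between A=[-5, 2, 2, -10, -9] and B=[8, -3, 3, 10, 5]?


d = |-5-8| + |2+ 3| + |2-3| + |-10-10| + |-9-5|
  = 13 + 5 + 1 + 20 + 14
  = 53

53


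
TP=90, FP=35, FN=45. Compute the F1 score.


Precision = 90/125 = 0.72
Recall = 90/135 = 0.6667
F1 = 2·P·R/(P+R) = 2·TP/(2·TP+FP+FN) = 180/(180+35+45) = 180/260 = 0.6923

0.6923


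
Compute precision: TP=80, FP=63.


Precision = TP/(TP+FP)
= 80/(80+63)
= 80/143 = 55.94%

55.94%


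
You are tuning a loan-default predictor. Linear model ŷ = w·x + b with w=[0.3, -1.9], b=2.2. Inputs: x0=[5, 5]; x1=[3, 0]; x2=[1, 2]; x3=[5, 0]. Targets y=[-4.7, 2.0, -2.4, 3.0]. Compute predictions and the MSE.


ŷ0 = (0.3)·(5) + (-1.9)·(5) + 2.2 = -5.8
ŷ1 = (0.3)·(3) + (-1.9)·(0) + 2.2 = 3.1
ŷ2 = (0.3)·(1) + (-1.9)·(2) + 2.2 = -1.3
ŷ3 = (0.3)·(5) + (-1.9)·(0) + 2.2 = 3.7
errors² = [1.21, 1.21, 1.21, 0.49]
MSE = 4.1200/4 = 1.03

1.03


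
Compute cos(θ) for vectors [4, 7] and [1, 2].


A·B = 4·1 + 7·2 = 18
‖A‖ = √65 = 8.0623, ‖B‖ = √5 = 2.2361
cos = 18/(√65·√5) = 18/√325 = 0.9985

0.9985


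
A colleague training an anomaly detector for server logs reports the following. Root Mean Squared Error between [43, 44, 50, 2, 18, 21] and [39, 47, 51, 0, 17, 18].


MSE = 40/6 = 6.6667
RMSE = √(40/6) = 2.582

2.582


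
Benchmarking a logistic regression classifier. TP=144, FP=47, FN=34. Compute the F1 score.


Precision = 144/191 = 0.7539
Recall = 144/178 = 0.809
F1 = 2·P·R/(P+R) = 2·TP/(2·TP+FP+FN) = 288/(288+47+34) = 288/369 = 0.7805

0.7805


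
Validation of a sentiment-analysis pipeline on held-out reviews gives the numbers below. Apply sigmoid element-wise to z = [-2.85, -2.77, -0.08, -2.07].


σ(-2.85) = 1/(1+e^2.85) = 0.0547
σ(-2.77) = 1/(1+e^2.77) = 0.059
σ(-0.08) = 1/(1+e^0.08) = 0.48
σ(-2.07) = 1/(1+e^2.07) = 0.112
result = [0.0547, 0.059, 0.48, 0.112]

[0.0547, 0.059, 0.48, 0.112]


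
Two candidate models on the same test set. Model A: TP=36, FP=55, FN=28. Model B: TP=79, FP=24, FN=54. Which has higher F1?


Model A: P=36/91=0.3956, R=36/64=0.5625, F1=2PR/(P+R)=2TP/(2TP+FP+FN)=72/155=0.4645
Model B: P=79/103=0.767, R=79/133=0.594, F1=2PR/(P+R)=2TP/(2TP+FP+FN)=158/236=0.6695
0.4645 < 0.6695 → Model B

Model B


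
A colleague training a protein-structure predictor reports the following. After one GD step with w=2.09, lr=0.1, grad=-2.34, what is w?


w_new = w - α·∇
= 2.09 - 0.1·-2.34
= 2.09 + 0.234
= 2.324

2.324


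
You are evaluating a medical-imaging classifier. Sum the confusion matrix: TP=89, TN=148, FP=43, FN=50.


Total = TP + TN + FP + FN
= 89 + 148 + 43 + 50
= 330
(Predicted positive: 132, predicted negative: 198)

330


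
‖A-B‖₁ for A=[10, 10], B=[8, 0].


d = |10-8| + |10-0|
  = 2 + 10
  = 12

12


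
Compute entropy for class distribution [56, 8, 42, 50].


Probabilities: [56/156, 8/156, 42/156, 50/156] ≈ [0.359, 0.0513, 0.2692, 0.3205]
H = -((56/156)·log₂(56/156) + (8/156)·log₂(8/156) + (42/156)·log₂(42/156) + (50/156)·log₂(50/156))
  = 1.7862 bits

1.7862 bits


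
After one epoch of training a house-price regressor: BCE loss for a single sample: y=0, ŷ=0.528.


BCE = -[y·ln(p) + (1-y)·ln(1-p)]
= -0 - 1·ln(1-0.528)
= -ln(0.472) = 0.7508

0.7508


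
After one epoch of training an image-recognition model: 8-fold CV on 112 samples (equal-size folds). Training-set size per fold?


Fold size = 112/8 = 14
Training per fold = 112 - 14 = 98

98


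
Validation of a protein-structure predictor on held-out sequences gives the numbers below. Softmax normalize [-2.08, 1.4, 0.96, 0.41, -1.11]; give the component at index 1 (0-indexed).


Exponentials: e^-2.08=0.1249, e^1.4=4.0552, e^0.96=2.6117, e^0.41=1.5068, e^-1.11=0.3296
Sum = 8.6282
Softmax = [0.0145, 0.47, 0.3027, 0.1746, 0.0382]
p[1] = 4.0552/8.6282 = 0.47

0.47


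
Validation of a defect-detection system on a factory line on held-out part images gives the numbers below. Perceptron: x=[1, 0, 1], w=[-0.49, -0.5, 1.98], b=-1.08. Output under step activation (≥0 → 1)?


z = (1)·(-0.49) + (0)·(-0.5) + (1)·(1.98) - 1.08
  = 0.41
step(z) = 1 (z≥0)

1


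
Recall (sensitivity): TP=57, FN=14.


Recall = TP/(TP+FN)
= 57/(57+14)
= 57/71 = 80.28%

80.28%


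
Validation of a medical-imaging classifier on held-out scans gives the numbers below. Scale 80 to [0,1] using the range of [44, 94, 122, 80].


min=44, max=122
(80-44)/(122-44) = 36/78 = 0.4615

0.4615


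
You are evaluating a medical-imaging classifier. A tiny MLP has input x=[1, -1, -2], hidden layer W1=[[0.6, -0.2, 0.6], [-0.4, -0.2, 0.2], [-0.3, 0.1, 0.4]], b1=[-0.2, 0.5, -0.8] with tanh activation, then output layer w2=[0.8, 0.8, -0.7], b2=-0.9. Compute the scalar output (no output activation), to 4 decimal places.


z1[0] = (0.6)·(1) + (-0.2)·(-1) + (0.6)·(-2) - 0.2 = -0.6
z1[1] = (-0.4)·(1) + (-0.2)·(-1) + (0.2)·(-2) + 0.5 = -0.1
z1[2] = (-0.3)·(1) + (0.1)·(-1) + (0.4)·(-2) - 0.8 = -2.0
h = tanh(z1) = [-0.537, -0.0997, -0.964]
output = (0.8)·(-0.537) + (0.8)·(-0.0997) + (-0.7)·(-0.964) - 0.9 = -0.7346

-0.7346


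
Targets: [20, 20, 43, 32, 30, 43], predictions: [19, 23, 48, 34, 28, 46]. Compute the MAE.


Absolute errors: |20-19|=1, |20-23|=3, |43-48|=5, |32-34|=2, |30-28|=2, |43-46|=3
Sum = 16
MAE = 16/6 = 8/3

8/3


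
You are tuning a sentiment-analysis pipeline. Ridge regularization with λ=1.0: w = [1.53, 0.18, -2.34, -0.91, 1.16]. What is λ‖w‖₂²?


‖w‖₂² = (1.53)² + (0.18)² + (-2.34)² + (-0.91)² + (1.16)²
     = 2.3409 + 0.0324 + 5.4756 + 0.8281 + 1.3456
     = 10.0226
λ·‖w‖₂² = 1.0·10.0226 = 10.0226

10.0226


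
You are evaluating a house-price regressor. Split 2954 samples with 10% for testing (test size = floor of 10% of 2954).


Test = ⌊2954·10/100⌋ = 295
Train = 2954 - 295 = 2659

Train: 2659, Test: 295


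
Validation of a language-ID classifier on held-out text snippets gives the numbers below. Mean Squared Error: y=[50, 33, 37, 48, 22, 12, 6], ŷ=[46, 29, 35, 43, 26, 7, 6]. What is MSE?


Squared errors: (50-46)²=16, (33-29)²=16, (37-35)²=4, (48-43)²=25, (22-26)²=16, (12-7)²=25, (6-6)²=0
Sum = 102
MSE = 102/7 = 102/7

102/7


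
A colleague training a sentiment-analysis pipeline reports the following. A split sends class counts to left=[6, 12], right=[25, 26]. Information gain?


Parent = [31, 38], H_parent = 0.9926
H_left = 0.9183 (n=18), H_right = 0.9997 (n=51)
H_children = (18/69)·0.9183 + (51/69)·0.9997 = 0.9785
IG = 0.9926 - 0.9785 = 0.0141

0.0141


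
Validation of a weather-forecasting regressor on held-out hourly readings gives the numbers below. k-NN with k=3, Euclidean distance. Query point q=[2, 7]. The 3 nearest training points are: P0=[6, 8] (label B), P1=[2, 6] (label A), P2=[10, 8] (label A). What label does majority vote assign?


d(q,P0) = 4.1231  (label B)
d(q,P1) = 1.0  (label A)
d(q,P2) = 8.0623  (label A)
Votes: A=2, B=1
Majority → A

A


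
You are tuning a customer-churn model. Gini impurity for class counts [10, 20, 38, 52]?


Probabilities: [10/120, 20/120, 38/120, 52/120] ≈ [0.0833, 0.1667, 0.3167, 0.4333]
Σpᵢ² = (100 + 400 + 1444 + 2704)/120² = 4648/14400
Gini = 1 - Σpᵢ² = 1 - 4648/14400 = 0.6772

0.6772


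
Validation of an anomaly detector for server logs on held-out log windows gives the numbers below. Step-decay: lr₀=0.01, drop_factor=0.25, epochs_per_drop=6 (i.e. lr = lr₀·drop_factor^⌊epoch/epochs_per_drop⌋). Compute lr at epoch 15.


n_drops = ⌊15/6⌋ = 2
lr = 0.01·0.25^2 = 0.01·0.0625 = 0.000625

0.000625


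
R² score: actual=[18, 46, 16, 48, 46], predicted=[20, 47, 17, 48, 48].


ȳ = 34.8
SS_res = Σ(y-ŷ)² = 10
SS_tot = Σ(y-ȳ)² = 1060.8
R² = 1 - SS_res/SS_tot = 1 - 0.0094 = 0.9906

0.9906


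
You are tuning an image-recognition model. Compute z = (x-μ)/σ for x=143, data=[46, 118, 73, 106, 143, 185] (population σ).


μ = 111.8333, σ = 45.1642
z = (143 - 111.8333)/45.1642 = 0.6901

0.6901


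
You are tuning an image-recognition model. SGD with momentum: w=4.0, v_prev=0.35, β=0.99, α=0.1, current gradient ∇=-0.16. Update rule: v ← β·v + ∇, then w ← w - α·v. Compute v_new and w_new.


v_new = 0.99·0.35 - 0.16 = 0.3465 - 0.16 = 0.1865
w_new = 4.0 - 0.1·0.1865 = 4.0 - 0.01865 = 3.98135

v_new=0.1865, w_new=3.98135


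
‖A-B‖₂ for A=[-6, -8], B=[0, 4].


d = √((-6-0)² + (-8-4)²)
  = √(36 + 144)
  = √180 = 13.4164

13.4164


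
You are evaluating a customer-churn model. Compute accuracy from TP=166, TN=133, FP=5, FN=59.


Accuracy = (TP+TN)/(TP+TN+FP+FN)
= (166+133)/(363)
= 299/363 = 82.37%

82.37%


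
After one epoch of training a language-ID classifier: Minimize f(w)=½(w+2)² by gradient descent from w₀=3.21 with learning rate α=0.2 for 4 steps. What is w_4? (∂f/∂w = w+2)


step 1: grad = 3.21+2 = 5.21; w = 3.21 - 0.2·(5.21) = 2.168
step 2: grad = 2.168+2 = 4.168; w = 2.168 - 0.2·(4.168) = 1.3344
step 3: grad = 1.3344+2 = 3.3344; w = 1.3344 - 0.2·(3.3344) = 0.66752
step 4: grad = 0.66752+2 = 2.66752; w = 0.66752 - 0.2·(2.66752) = 0.134016

0.134016


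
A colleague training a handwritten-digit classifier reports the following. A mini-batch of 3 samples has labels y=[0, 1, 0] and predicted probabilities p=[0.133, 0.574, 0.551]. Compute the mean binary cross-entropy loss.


L[0] = -ln(1-0.133) = -ln(0.867) = 0.1427
L[1] = -ln(0.574) = 0.5551
L[2] = -ln(1-0.551) = -ln(0.449) = 0.8007
mean = (0.1427 + 0.5551 + 0.8007)/3 = 0.4995

0.4995


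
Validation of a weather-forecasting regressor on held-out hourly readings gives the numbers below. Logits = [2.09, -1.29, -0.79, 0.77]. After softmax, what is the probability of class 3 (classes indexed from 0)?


Exponentials: e^2.09=8.0849, e^-1.29=0.2753, e^-0.79=0.4538, e^0.77=2.1598
Sum = 10.9738
Softmax = [0.7367, 0.0251, 0.0414, 0.1968]
p[3] = 2.1598/10.9738 = 0.1968

0.1968


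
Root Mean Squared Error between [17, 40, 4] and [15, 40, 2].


MSE = 8/3 = 2.6667
RMSE = √(8/3) = 1.633

1.633


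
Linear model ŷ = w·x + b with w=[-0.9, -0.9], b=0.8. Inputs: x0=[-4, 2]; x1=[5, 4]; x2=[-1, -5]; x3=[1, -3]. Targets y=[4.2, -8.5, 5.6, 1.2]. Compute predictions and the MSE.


ŷ0 = (-0.9)·(-4) + (-0.9)·(2) + 0.8 = 2.6
ŷ1 = (-0.9)·(5) + (-0.9)·(4) + 0.8 = -7.3
ŷ2 = (-0.9)·(-1) + (-0.9)·(-5) + 0.8 = 6.2
ŷ3 = (-0.9)·(1) + (-0.9)·(-3) + 0.8 = 2.6
errors² = [2.56, 1.44, 0.36, 1.96]
MSE = 6.3200/4 = 1.58

1.58


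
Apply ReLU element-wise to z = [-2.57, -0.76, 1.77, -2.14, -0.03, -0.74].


ReLU(-2.57) = max(0, -2.57) = 0.0
ReLU(-0.76) = max(0, -0.76) = 0.0
ReLU(1.77) = max(0, 1.77) = 1.77
ReLU(-2.14) = max(0, -2.14) = 0.0
ReLU(-0.03) = max(0, -0.03) = 0.0
ReLU(-0.74) = max(0, -0.74) = 0.0
result = [0.0, 0.0, 1.77, 0.0, 0.0, 0.0]

[0.0, 0.0, 1.77, 0.0, 0.0, 0.0]


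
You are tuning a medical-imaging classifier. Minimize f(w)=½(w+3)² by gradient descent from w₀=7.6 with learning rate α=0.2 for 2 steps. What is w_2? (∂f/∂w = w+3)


step 1: grad = 7.6+3 = 10.6; w = 7.6 - 0.2·(10.6) = 5.48
step 2: grad = 5.48+3 = 8.48; w = 5.48 - 0.2·(8.48) = 3.784

3.784


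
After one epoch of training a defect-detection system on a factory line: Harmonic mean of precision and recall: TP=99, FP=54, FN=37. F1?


Precision = 99/153 = 0.6471
Recall = 99/136 = 0.7279
F1 = 2·P·R/(P+R) = 2·TP/(2·TP+FP+FN) = 198/(198+54+37) = 198/289 = 0.6851

0.6851


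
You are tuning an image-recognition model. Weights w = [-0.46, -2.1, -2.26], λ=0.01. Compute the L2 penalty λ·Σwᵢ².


‖w‖₂² = (-0.46)² + (-2.1)² + (-2.26)²
     = 0.2116 + 4.41 + 5.1076
     = 9.7292
λ·‖w‖₂² = 0.01·9.7292 = 0.097292

0.097292


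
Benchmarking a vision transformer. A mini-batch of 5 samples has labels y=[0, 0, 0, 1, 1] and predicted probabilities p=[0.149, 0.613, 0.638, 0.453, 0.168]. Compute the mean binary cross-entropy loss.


L[0] = -ln(1-0.149) = -ln(0.851) = 0.1613
L[1] = -ln(1-0.613) = -ln(0.387) = 0.9493
L[2] = -ln(1-0.638) = -ln(0.362) = 1.0161
L[3] = -ln(0.453) = 0.7919
L[4] = -ln(0.168) = 1.7838
mean = (0.1613 + 0.9493 + 1.0161 + 0.7919 + 1.7838)/5 = 0.9405

0.9405


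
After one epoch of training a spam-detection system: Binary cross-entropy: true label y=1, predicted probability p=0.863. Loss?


BCE = -[y·ln(p) + (1-y)·ln(1-p)]
= -1·ln(0.863) - 0
= -ln(0.863) = 0.1473

0.1473


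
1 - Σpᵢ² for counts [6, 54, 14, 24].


Probabilities: [6/98, 54/98, 14/98, 24/98] ≈ [0.0612, 0.551, 0.1429, 0.2449]
Σpᵢ² = (36 + 2916 + 196 + 576)/98² = 3724/9604
Gini = 1 - Σpᵢ² = 1 - 3724/9604 = 0.6122

0.6122


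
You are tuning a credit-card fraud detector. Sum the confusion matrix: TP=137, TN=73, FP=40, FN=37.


Total = TP + TN + FP + FN
= 137 + 73 + 40 + 37
= 287
(Predicted positive: 177, predicted negative: 110)

287


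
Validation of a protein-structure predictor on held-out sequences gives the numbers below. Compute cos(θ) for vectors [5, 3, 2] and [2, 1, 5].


A·B = 5·2 + 3·1 + 2·5 = 23
‖A‖ = √38 = 6.1644, ‖B‖ = √30 = 5.4772
cos = 23/(√38·√30) = 23/√1140 = 0.6812

0.6812


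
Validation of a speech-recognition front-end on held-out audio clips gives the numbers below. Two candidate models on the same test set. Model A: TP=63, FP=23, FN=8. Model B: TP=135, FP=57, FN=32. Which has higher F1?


Model A: P=63/86=0.7326, R=63/71=0.8873, F1=2PR/(P+R)=2TP/(2TP+FP+FN)=126/157=0.8025
Model B: P=135/192=0.7031, R=135/167=0.8084, F1=2PR/(P+R)=2TP/(2TP+FP+FN)=270/359=0.7521
0.8025 > 0.7521 → Model A

Model A


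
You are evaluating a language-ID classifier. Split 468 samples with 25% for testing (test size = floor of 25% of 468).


Test = ⌊468·25/100⌋ = 117
Train = 468 - 117 = 351

Train: 351, Test: 117


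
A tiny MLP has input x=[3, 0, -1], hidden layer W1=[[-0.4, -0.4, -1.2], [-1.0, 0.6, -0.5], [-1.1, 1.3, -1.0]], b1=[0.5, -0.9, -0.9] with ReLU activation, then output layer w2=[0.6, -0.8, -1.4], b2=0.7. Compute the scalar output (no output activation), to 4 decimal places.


z1[0] = (-0.4)·(3) + (-0.4)·(0) + (-1.2)·(-1) + 0.5 = 0.5
z1[1] = (-1.0)·(3) + (0.6)·(0) + (-0.5)·(-1) - 0.9 = -3.4
z1[2] = (-1.1)·(3) + (1.3)·(0) + (-1.0)·(-1) - 0.9 = -3.2
h = ReLU(z1) = [0.5, 0.0, 0.0]
output = (0.6)·(0.5) + (-0.8)·(0.0) + (-1.4)·(0.0) + 0.7 = 1.0

1.0


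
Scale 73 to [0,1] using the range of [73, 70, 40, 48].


min=40, max=73
(73-40)/(73-40) = 33/33 = 1.0

1.0


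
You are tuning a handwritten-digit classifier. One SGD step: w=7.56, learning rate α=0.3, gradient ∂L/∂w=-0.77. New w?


w_new = w - α·∇
= 7.56 - 0.3·-0.77
= 7.56 + 0.231
= 7.791

7.791


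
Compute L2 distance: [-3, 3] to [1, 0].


d = √((-3-1)² + (3-0)²)
  = √(16 + 9)
  = √25 = 5.0

5.0


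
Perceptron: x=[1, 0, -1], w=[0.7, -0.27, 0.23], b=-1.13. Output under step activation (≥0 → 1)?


z = (1)·(0.7) + (0)·(-0.27) + (-1)·(0.23) - 1.13
  = -0.66
step(z) = 0 (z<0)

0


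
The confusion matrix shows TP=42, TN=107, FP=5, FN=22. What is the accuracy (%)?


Accuracy = (TP+TN)/(TP+TN+FP+FN)
= (42+107)/(176)
= 149/176 = 84.66%

84.66%


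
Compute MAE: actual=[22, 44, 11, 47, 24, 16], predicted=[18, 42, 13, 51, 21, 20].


Absolute errors: |22-18|=4, |44-42|=2, |11-13|=2, |47-51|=4, |24-21|=3, |16-20|=4
Sum = 19
MAE = 19/6 = 19/6

19/6


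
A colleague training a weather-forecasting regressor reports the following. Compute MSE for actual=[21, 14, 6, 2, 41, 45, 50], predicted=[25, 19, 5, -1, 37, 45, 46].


Squared errors: (21-25)²=16, (14-19)²=25, (6-5)²=1, (2+ 1)²=9, (41-37)²=16, (45-45)²=0, (50-46)²=16
Sum = 83
MSE = 83/7 = 83/7

83/7


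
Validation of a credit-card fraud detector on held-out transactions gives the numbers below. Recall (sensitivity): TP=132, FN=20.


Recall = TP/(TP+FN)
= 132/(132+20)
= 132/152 = 86.84%

86.84%


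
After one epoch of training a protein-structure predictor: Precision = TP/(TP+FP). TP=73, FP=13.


Precision = TP/(TP+FP)
= 73/(73+13)
= 73/86 = 84.88%

84.88%


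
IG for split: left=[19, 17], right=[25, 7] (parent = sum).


Parent = [44, 24], H_parent = 0.9367
H_left = 0.9978 (n=36), H_right = 0.7579 (n=32)
H_children = (36/68)·0.9978 + (32/68)·0.7579 = 0.8849
IG = 0.9367 - 0.8849 = 0.0518

0.0518


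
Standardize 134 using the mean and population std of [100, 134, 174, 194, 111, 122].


μ = 139.1667, σ = 33.835
z = (134 - 139.1667)/33.835 = -0.1527

-0.1527


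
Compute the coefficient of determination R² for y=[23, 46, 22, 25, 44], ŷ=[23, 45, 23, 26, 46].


ȳ = 32
SS_res = Σ(y-ŷ)² = 7
SS_tot = Σ(y-ȳ)² = 570
R² = 1 - SS_res/SS_tot = 1 - 0.0123 = 0.9877

0.9877


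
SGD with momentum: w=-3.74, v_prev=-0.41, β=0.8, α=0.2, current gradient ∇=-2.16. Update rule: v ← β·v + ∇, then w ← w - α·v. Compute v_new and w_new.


v_new = 0.8·-0.41 - 2.16 = -0.328 - 2.16 = -2.488
w_new = -3.74 - 0.2·-2.488 = -3.74 + 0.4976 = -3.2424

v_new=-2.488, w_new=-3.2424


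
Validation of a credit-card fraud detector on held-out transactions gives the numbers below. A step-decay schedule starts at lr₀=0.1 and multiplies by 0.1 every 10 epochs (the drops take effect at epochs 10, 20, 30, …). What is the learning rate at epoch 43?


n_drops = ⌊43/10⌋ = 4
lr = 0.1·0.1^4 = 0.1·0.0001 = 0.00001

0.00001


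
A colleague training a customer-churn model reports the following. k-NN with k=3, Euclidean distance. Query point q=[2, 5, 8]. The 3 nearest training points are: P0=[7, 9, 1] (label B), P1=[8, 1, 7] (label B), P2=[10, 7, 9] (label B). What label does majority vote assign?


d(q,P0) = 9.4868  (label B)
d(q,P1) = 7.2801  (label B)
d(q,P2) = 8.3066  (label B)
Votes: A=0, B=3
Majority → B

B


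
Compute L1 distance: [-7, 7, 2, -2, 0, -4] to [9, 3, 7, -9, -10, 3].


d = |-7-9| + |7-3| + |2-7| + |-2+ 9| + |0+ 10| + |-4-3|
  = 16 + 4 + 5 + 7 + 10 + 7
  = 49

49


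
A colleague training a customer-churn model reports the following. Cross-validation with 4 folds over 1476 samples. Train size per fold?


Fold size = 1476/4 = 369
Training per fold = 1476 - 369 = 1107

1107


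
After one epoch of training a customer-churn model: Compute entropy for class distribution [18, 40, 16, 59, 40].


Probabilities: [18/173, 40/173, 16/173, 59/173, 40/173] ≈ [0.104, 0.2312, 0.0925, 0.341, 0.2312]
H = -((18/173)·log₂(18/173) + (40/173)·log₂(40/173) + (16/173)·log₂(16/173) + (59/173)·log₂(59/173) + (40/173)·log₂(40/173))
  = 2.1636 bits

2.1636 bits
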